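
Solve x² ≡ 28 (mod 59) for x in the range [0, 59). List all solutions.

Since 59 ≡ 3 (mod 4), a square root of 28 is 28^((59+1)/4) = 28^15 mod 59.
Repeated squaring: 28^2≡17, 28^4≡53, 28^8≡36 (mod 59).
28^15 = 28^(8+4+2+1) ≡ 21 (mod 59).
Check: 21² = 441 ≡ 28 (mod 59). The two roots are 21 and 38.

21, 38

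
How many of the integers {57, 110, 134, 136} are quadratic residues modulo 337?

1

(57/337) = -1 → non-residue.
(110/337) = +1 → QR.
(134/337) = -1 → non-residue.
(136/337) = -1 → non-residue.
Total quadratic residues among the 4: 1.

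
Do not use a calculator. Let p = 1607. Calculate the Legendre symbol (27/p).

1

Reciprocity: 27 ≡ 3 and 1607 ≡ 3 (mod 4), so (27/1607) = −(1607/27).
Reduce top mod 27: now compute (14/27).
Pull out 2: since 27 ≡ 3 (mod 8), (2/27) = -1.
Reciprocity: 7 ≡ 3 and 27 ≡ 3 (mod 4), so (7/27) = −(27/7).
Reduce top mod 7: now compute (6/7).
Pull out 2: since 7 ≡ 7 (mod 8), (2/7) = +1.
Reciprocity: 3 ≡ 3 and 7 ≡ 3 (mod 4), so (3/7) = −(7/3).
Reduce top mod 3: now compute (1/3).
Reached (1/3) = 1. Collecting the sign flips along the way, the symbol is +1.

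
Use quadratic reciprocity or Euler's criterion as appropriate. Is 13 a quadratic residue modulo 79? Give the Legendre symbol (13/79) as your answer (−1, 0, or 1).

Euler's criterion: (13/79) ≡ 13^39 (mod 79).
13^2 ≡ 11 (mod 79)
13^4 ≡ 42 (mod 79)
13^8 ≡ 26 (mod 79)
13^16 ≡ 44 (mod 79)
13^32 ≡ 40 (mod 79)
13^39 = 13^(32+4+2+1) ≡ 1 (mod 79).
Result is 1, so (13/79) = 1.

1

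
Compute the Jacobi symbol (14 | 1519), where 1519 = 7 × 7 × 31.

0

Pull out 2: since 1519 ≡ 7 (mod 8), (2/1519) = +1.
Reciprocity: 7 ≡ 3 and 1519 ≡ 3 (mod 4), so (7/1519) = −(1519/7).
Reduce top mod 7: now compute (0/7).
Top reduces to 0: gcd > 1, so the symbol is 0.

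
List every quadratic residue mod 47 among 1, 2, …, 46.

1, 2, 3, 4, 6, 7, 8, 9, 12, 14, 16, 17, 18, 21, 24, 25, 27, 28, 32, 34, 36, 37, 42

Square k = 1,…,23 (k and 47−k give the same square):
1²=1, 2²=4, 3²=9, 4²=16, 5²=25, 6²=36, 7²≡2, 8²≡17, 9²≡34, 10²≡6, 11²≡27, 12²≡3, 13²≡28, 14²≡8, 15²≡37, 16²≡21, 17²≡7, 18²≡42, 19²≡32, 20²≡24, 21²≡18, 22²≡14, 23²≡12 (mod 47).
So the quadratic residues mod 47 are {1, 2, 3, 4, 6, 7, 8, 9, 12, 14, 16, 17, 18, 21, 24, 25, 27, 28, 32, 34, 36, 37, 42}.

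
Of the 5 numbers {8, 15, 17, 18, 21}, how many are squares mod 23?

(8/23) = +1 → QR.
(15/23) = -1 → non-residue.
(17/23) = -1 → non-residue.
(18/23) = +1 → QR.
(21/23) = -1 → non-residue.
Total quadratic residues among the 5: 2.

2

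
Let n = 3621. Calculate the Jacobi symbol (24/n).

0

Pull out 2^3: since 3621 ≡ 5 (mod 8), (2/3621) = -1, so (2/3621)^3 = -1.
Reciprocity: 3 ≡ 3 and 3621 ≡ 1 (mod 4), so (3/3621) = +(3621/3).
Reduce top mod 3: now compute (0/3).
Top reduces to 0: gcd > 1, so the symbol is 0.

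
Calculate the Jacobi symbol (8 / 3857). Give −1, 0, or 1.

1

Pull out 2^3: since 3857 ≡ 1 (mod 8), (2/3857) = +1, so (2/3857)^3 = +1.
Reached (1/3857) = 1. Collecting the sign flips along the way, the symbol is +1.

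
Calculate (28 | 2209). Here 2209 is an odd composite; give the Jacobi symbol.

1

Pull out 2^2: since 2209 ≡ 1 (mod 8), (2/2209) = +1, so (2/2209)^2 = +1.
Reciprocity: 7 ≡ 3 and 2209 ≡ 1 (mod 4), so (7/2209) = +(2209/7).
Reduce top mod 7: now compute (4/7).
Pull out 2^2: since 7 ≡ 7 (mod 8), (2/7) = +1, so (2/7)^2 = +1.
Reached (1/7) = 1. Collecting the sign flips along the way, the symbol is +1.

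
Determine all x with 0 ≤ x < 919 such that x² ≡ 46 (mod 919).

Since 919 ≡ 3 (mod 4), a square root of 46 is 46^((919+1)/4) = 46^230 mod 919.
Repeated squaring: 46^2≡278, 46^4≡88, 46^8≡392, 46^16≡191, 46^32≡640, 46^64≡645, 46^128≡637 (mod 919).
46^230 = 46^(128+64+32+4+2) ≡ 580 (mod 919).
Check: 580² = 336400 ≡ 46 (mod 919). The two roots are 339 and 580.

339, 580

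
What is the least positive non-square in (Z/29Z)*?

2

(2/29) = −1, so 2 is the smallest positive non-residue mod 29.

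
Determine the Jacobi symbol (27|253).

1

Reciprocity: 27 ≡ 3 and 253 ≡ 1 (mod 4), so (27/253) = +(253/27).
Reduce top mod 27: now compute (10/27).
Pull out 2: since 27 ≡ 3 (mod 8), (2/27) = -1.
Reciprocity: 5 ≡ 1 and 27 ≡ 3 (mod 4), so (5/27) = +(27/5).
Reduce top mod 5: now compute (2/5).
Pull out 2: since 5 ≡ 5 (mod 8), (2/5) = -1.
Reached (1/5) = 1. Collecting the sign flips along the way, the symbol is +1.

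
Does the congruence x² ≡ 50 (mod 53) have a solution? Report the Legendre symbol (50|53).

-1

Pull out 2: since 53 ≡ 5 (mod 8), (2/53) = -1.
Reciprocity: 25 ≡ 1 and 53 ≡ 1 (mod 4), so (25/53) = +(53/25).
Reduce top mod 25: now compute (3/25).
Reciprocity: 3 ≡ 3 and 25 ≡ 1 (mod 4), so (3/25) = +(25/3).
Reduce top mod 3: now compute (1/3).
Reached (1/3) = 1. Collecting the sign flips along the way, the symbol is -1.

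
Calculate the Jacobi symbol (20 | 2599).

1

Pull out 2^2: since 2599 ≡ 7 (mod 8), (2/2599) = +1, so (2/2599)^2 = +1.
Reciprocity: 5 ≡ 1 and 2599 ≡ 3 (mod 4), so (5/2599) = +(2599/5).
Reduce top mod 5: now compute (4/5).
Pull out 2^2: since 5 ≡ 5 (mod 8), (2/5) = -1, so (2/5)^2 = +1.
Reached (1/5) = 1. Collecting the sign flips along the way, the symbol is +1.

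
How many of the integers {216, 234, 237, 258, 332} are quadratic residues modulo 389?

1

(216/389) = +1 → QR.
(234/389) = -1 → non-residue.
(237/389) = -1 → non-residue.
(258/389) = -1 → non-residue.
(332/389) = -1 → non-residue.
Total quadratic residues among the 5: 1.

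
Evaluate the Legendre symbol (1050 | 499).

First reduce: 1050 ≡ 52 (mod 499).
Pull out 2^2: since 499 ≡ 3 (mod 8), (2/499) = -1, so (2/499)^2 = +1.
Reciprocity: 13 ≡ 1 and 499 ≡ 3 (mod 4), so (13/499) = +(499/13).
Reduce top mod 13: now compute (5/13).
Reciprocity: 5 ≡ 1 and 13 ≡ 1 (mod 4), so (5/13) = +(13/5).
Reduce top mod 5: now compute (3/5).
Reciprocity: 3 ≡ 3 and 5 ≡ 1 (mod 4), so (3/5) = +(5/3).
Reduce top mod 3: now compute (2/3).
Pull out 2: since 3 ≡ 3 (mod 8), (2/3) = -1.
Reached (1/3) = 1. Collecting the sign flips along the way, the symbol is -1.

-1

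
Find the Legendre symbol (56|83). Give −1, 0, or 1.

Pull out 2^3: since 83 ≡ 3 (mod 8), (2/83) = -1, so (2/83)^3 = -1.
Reciprocity: 7 ≡ 3 and 83 ≡ 3 (mod 4), so (7/83) = −(83/7).
Reduce top mod 7: now compute (6/7).
Pull out 2: since 7 ≡ 7 (mod 8), (2/7) = +1.
Reciprocity: 3 ≡ 3 and 7 ≡ 3 (mod 4), so (3/7) = −(7/3).
Reduce top mod 3: now compute (1/3).
Reached (1/3) = 1. Collecting the sign flips along the way, the symbol is -1.

-1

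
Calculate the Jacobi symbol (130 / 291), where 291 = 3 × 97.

1

Pull out 2: since 291 ≡ 3 (mod 8), (2/291) = -1.
Reciprocity: 65 ≡ 1 and 291 ≡ 3 (mod 4), so (65/291) = +(291/65).
Reduce top mod 65: now compute (31/65).
Reciprocity: 31 ≡ 3 and 65 ≡ 1 (mod 4), so (31/65) = +(65/31).
Reduce top mod 31: now compute (3/31).
Reciprocity: 3 ≡ 3 and 31 ≡ 3 (mod 4), so (3/31) = −(31/3).
Reduce top mod 3: now compute (1/3).
Reached (1/3) = 1. Collecting the sign flips along the way, the symbol is +1.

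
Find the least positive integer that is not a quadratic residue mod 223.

3

(2/223) = +1, so 2 is a residue.
(3/223) = −1, so 3 is the smallest positive non-residue mod 223.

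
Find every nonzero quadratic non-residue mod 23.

Square k = 1,…,11 (k and 23−k give the same square):
1²=1, 2²=4, 3²=9, 4²=16, 5²≡2, 6²≡13, 7²≡3, 8²≡18, 9²≡12, 10²≡8, 11²≡6 (mod 23).
The residues are {1, 2, 3, 4, 6, 8, 9, 12, 13, 16, 18}; the non-residues are the remaining 11 nonzero classes.

5, 7, 10, 11, 14, 15, 17, 19, 20, 21, 22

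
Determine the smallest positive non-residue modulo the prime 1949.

(2/1949) = −1, so 2 is the smallest positive non-residue mod 1949.

2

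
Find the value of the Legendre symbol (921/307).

0

First reduce: 921 ≡ 0 (mod 307).
Top reduces to 0: gcd > 1, so the symbol is 0.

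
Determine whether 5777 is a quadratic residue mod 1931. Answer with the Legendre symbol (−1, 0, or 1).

-1

First reduce: 5777 ≡ 1915 (mod 1931).
Reciprocity: 1915 ≡ 3 and 1931 ≡ 3 (mod 4), so (1915/1931) = −(1931/1915).
Reduce top mod 1915: now compute (16/1915).
Pull out 2^4: since 1915 ≡ 3 (mod 8), (2/1915) = -1, so (2/1915)^4 = +1.
Reached (1/1915) = 1. Collecting the sign flips along the way, the symbol is -1.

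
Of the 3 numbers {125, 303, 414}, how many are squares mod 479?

2

(125/479) = +1 → QR.
(303/479) = -1 → non-residue.
(414/479) = +1 → QR.
Total quadratic residues among the 3: 2.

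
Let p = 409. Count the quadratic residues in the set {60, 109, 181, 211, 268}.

2

(60/409) = +1 → QR.
(109/409) = +1 → QR.
(181/409) = -1 → non-residue.
(211/409) = -1 → non-residue.
(268/409) = -1 → non-residue.
Total quadratic residues among the 5: 2.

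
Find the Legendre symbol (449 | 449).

First reduce: 449 ≡ 0 (mod 449).
Top reduces to 0: gcd > 1, so the symbol is 0.

0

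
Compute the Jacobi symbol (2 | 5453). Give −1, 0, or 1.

-1

Pull out 2: since 5453 ≡ 5 (mod 8), (2/5453) = -1.
Reached (1/5453) = 1. Collecting the sign flips along the way, the symbol is -1.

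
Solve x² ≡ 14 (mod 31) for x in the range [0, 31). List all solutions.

Since 31 ≡ 3 (mod 4), a square root of 14 is 14^((31+1)/4) = 14^8 mod 31.
Repeated squaring: 14^2≡10, 14^4≡7, 14^8≡18 (mod 31).
14^8 = 14^(8) ≡ 18 (mod 31).
Check: 18² = 324 ≡ 14 (mod 31). The two roots are 13 and 18.

13, 18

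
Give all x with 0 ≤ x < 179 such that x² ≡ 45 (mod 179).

Since 179 ≡ 3 (mod 4), a square root of 45 is 45^((179+1)/4) = 45^45 mod 179.
Repeated squaring: 45^2≡56, 45^4≡93, 45^8≡57, 45^16≡27, 45^32≡13 (mod 179).
45^45 = 45^(32+8+4+1) ≡ 89 (mod 179).
Check: 89² = 7921 ≡ 45 (mod 179). The two roots are 89 and 90.

89, 90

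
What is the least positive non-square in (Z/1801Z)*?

(2/1801) = +1, so 2 is a residue.
(3/1801) = +1, so 3 is a residue.
(4/1801) = +1, so 4 is a residue.
(5/1801) = +1, so 5 is a residue.
(6/1801) = +1, so 6 is a residue.
(7/1801) = +1, so 7 is a residue.
(8/1801) = +1, so 8 is a residue.
(9/1801) = +1, so 9 is a residue.
(10/1801) = +1, so 10 is a residue.
(11/1801) = −1, so 11 is the smallest positive non-residue mod 1801.

11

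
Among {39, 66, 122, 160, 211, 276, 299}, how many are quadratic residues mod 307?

(39/307) = +1 → QR.
(66/307) = +1 → QR.
(122/307) = +1 → QR.
(160/307) = +1 → QR.
(211/307) = -1 → non-residue.
(276/307) = +1 → QR.
(299/307) = +1 → QR.
Total quadratic residues among the 7: 6.

6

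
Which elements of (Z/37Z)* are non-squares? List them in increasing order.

Square k = 1,…,18 (k and 37−k give the same square):
1²=1, 2²=4, 3²=9, 4²=16, 5²=25, 6²=36, 7²≡12, 8²≡27, 9²≡7, 10²≡26, 11²≡10, 12²≡33, 13²≡21, 14²≡11, 15²≡3, 16²≡34, 17²≡30, 18²≡28 (mod 37).
The residues are {1, 3, 4, 7, 9, 10, 11, 12, 16, 21, 25, 26, 27, 28, 30, 33, 34, 36}; the non-residues are the remaining 18 nonzero classes.

2,5,6,8,13,14,15,17,18,19,20,22,23,24,29,31,32,35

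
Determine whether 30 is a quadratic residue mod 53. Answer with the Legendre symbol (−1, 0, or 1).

-1

Pull out 2: since 53 ≡ 5 (mod 8), (2/53) = -1.
Reciprocity: 15 ≡ 3 and 53 ≡ 1 (mod 4), so (15/53) = +(53/15).
Reduce top mod 15: now compute (8/15).
Pull out 2^3: since 15 ≡ 7 (mod 8), (2/15) = +1, so (2/15)^3 = +1.
Reached (1/15) = 1. Collecting the sign flips along the way, the symbol is -1.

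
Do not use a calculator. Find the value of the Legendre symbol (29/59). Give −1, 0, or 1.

Euler's criterion: (29/59) ≡ 29^29 (mod 59).
29^2 ≡ 15 (mod 59)
29^4 ≡ 48 (mod 59)
29^8 ≡ 3 (mod 59)
29^16 ≡ 9 (mod 59)
29^29 = 29^(16+8+4+1) ≡ 1 (mod 59).
Result is 1, so (29/59) = 1.

1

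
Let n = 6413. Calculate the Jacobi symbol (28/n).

Pull out 2^2: since 6413 ≡ 5 (mod 8), (2/6413) = -1, so (2/6413)^2 = +1.
Reciprocity: 7 ≡ 3 and 6413 ≡ 1 (mod 4), so (7/6413) = +(6413/7).
Reduce top mod 7: now compute (1/7).
Reached (1/7) = 1. Collecting the sign flips along the way, the symbol is +1.

1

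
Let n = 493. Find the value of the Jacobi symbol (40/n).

1

Pull out 2^3: since 493 ≡ 5 (mod 8), (2/493) = -1, so (2/493)^3 = -1.
Reciprocity: 5 ≡ 1 and 493 ≡ 1 (mod 4), so (5/493) = +(493/5).
Reduce top mod 5: now compute (3/5).
Reciprocity: 3 ≡ 3 and 5 ≡ 1 (mod 4), so (3/5) = +(5/3).
Reduce top mod 3: now compute (2/3).
Pull out 2: since 3 ≡ 3 (mod 8), (2/3) = -1.
Reached (1/3) = 1. Collecting the sign flips along the way, the symbol is +1.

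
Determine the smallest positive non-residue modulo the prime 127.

3

(2/127) = +1, so 2 is a residue.
(3/127) = −1, so 3 is the smallest positive non-residue mod 127.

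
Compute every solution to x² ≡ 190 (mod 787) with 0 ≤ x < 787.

Since 787 ≡ 3 (mod 4), a square root of 190 is 190^((787+1)/4) = 190^197 mod 787.
Repeated squaring: 190^2≡685, 190^4≡173, 190^8≡23, 190^16≡529, 190^32≡456, 190^64≡168, 190^128≡679 (mod 787).
190^197 = 190^(128+64+4+1) ≡ 42 (mod 787).
Check: 42² = 1764 ≡ 190 (mod 787). The two roots are 42 and 745.

42, 745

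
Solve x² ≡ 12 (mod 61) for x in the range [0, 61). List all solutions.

16, 45

61 ≡ 1 (mod 4), so we find a root by search.
Trying successive values, 16² = 256 ≡ 12 (mod 61). The other root is 61 − 16 = 45.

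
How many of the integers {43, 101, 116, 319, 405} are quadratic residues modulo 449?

2

(43/449) = -1 → non-residue.
(101/449) = +1 → QR.
(116/449) = -1 → non-residue.
(319/449) = -1 → non-residue.
(405/449) = +1 → QR.
Total quadratic residues among the 5: 2.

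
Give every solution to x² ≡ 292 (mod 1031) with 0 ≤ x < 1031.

Since 1031 ≡ 3 (mod 4), a square root of 292 is 292^((1031+1)/4) = 292^258 mod 1031.
Repeated squaring: 292^2≡722, 292^4≡629, 292^8≡768, 292^16≡92, 292^32≡216, 292^64≡261, 292^128≡75, 292^256≡470 (mod 1031).
292^258 = 292^(256+2) ≡ 141 (mod 1031).
Check: 141² = 19881 ≡ 292 (mod 1031). The two roots are 141 and 890.

141, 890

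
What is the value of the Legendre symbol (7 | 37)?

1

Reciprocity: 7 ≡ 3 and 37 ≡ 1 (mod 4), so (7/37) = +(37/7).
Reduce top mod 7: now compute (2/7).
Pull out 2: since 7 ≡ 7 (mod 8), (2/7) = +1.
Reached (1/7) = 1. Collecting the sign flips along the way, the symbol is +1.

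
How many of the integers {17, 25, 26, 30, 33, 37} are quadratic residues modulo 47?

(17/47) = +1 → QR.
(25/47) = +1 → QR.
(26/47) = -1 → non-residue.
(30/47) = -1 → non-residue.
(33/47) = -1 → non-residue.
(37/47) = +1 → QR.
Total quadratic residues among the 6: 3.

3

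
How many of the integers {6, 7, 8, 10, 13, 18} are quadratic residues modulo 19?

2

(6/19) = +1 → QR.
(7/19) = +1 → QR.
(8/19) = -1 → non-residue.
(10/19) = -1 → non-residue.
(13/19) = -1 → non-residue.
(18/19) = -1 → non-residue.
Total quadratic residues among the 6: 2.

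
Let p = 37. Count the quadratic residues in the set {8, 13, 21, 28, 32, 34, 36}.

4

(8/37) = -1 → non-residue.
(13/37) = -1 → non-residue.
(21/37) = +1 → QR.
(28/37) = +1 → QR.
(32/37) = -1 → non-residue.
(34/37) = +1 → QR.
(36/37) = +1 → QR.
Total quadratic residues among the 7: 4.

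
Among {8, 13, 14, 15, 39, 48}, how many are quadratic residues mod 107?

(8/107) = -1 → non-residue.
(13/107) = +1 → QR.
(14/107) = +1 → QR.
(15/107) = -1 → non-residue.
(39/107) = +1 → QR.
(48/107) = +1 → QR.
Total quadratic residues among the 6: 4.

4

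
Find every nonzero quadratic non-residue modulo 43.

2 3 5 7 8 12 18 19 20 22 26 27 28 29 30 32 33 34 37 39 42

Square k = 1,…,21 (k and 43−k give the same square):
1²=1, 2²=4, 3²=9, 4²=16, 5²=25, 6²=36, 7²≡6, 8²≡21, 9²≡38, 10²≡14, 11²≡35, 12²≡15, 13²≡40, 14²≡24, 15²≡10, 16²≡41, 17²≡31, 18²≡23, 19²≡17, 20²≡13, 21²≡11 (mod 43).
The residues are {1, 4, 6, 9, 10, 11, 13, 14, 15, 16, 17, 21, 23, 24, 25, 31, 35, 36, 38, 40, 41}; the non-residues are the remaining 21 nonzero classes.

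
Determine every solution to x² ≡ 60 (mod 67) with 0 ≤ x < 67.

Since 67 ≡ 3 (mod 4), a square root of 60 is 60^((67+1)/4) = 60^17 mod 67.
Repeated squaring: 60^2≡49, 60^4≡56, 60^8≡54, 60^16≡35 (mod 67).
60^17 = 60^(16+1) ≡ 23 (mod 67).
Check: 23² = 529 ≡ 60 (mod 67). The two roots are 23 and 44.

23, 44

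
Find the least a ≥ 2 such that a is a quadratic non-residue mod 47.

5

(2/47) = +1, so 2 is a residue.
(3/47) = +1, so 3 is a residue.
(4/47) = +1, so 4 is a residue.
(5/47) = −1, so 5 is the smallest positive non-residue mod 47.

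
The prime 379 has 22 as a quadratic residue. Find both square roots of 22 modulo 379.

172, 207

Since 379 ≡ 3 (mod 4), a square root of 22 is 22^((379+1)/4) = 22^95 mod 379.
Repeated squaring: 22^2≡105, 22^4≡34, 22^8≡19, 22^16≡361, 22^32≡324, 22^64≡372 (mod 379).
22^95 = 22^(64+16+8+4+2+1) ≡ 207 (mod 379).
Check: 207² = 42849 ≡ 22 (mod 379). The two roots are 172 and 207.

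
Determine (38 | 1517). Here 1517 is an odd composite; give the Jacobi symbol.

-1

Pull out 2: since 1517 ≡ 5 (mod 8), (2/1517) = -1.
Reciprocity: 19 ≡ 3 and 1517 ≡ 1 (mod 4), so (19/1517) = +(1517/19).
Reduce top mod 19: now compute (16/19).
Pull out 2^4: since 19 ≡ 3 (mod 8), (2/19) = -1, so (2/19)^4 = +1.
Reached (1/19) = 1. Collecting the sign flips along the way, the symbol is -1.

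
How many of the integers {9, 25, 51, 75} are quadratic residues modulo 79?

3

(9/79) = +1 → QR.
(25/79) = +1 → QR.
(51/79) = +1 → QR.
(75/79) = -1 → non-residue.
Total quadratic residues among the 4: 3.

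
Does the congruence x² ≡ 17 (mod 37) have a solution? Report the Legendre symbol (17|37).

-1

Euler's criterion: (17/37) ≡ 17^18 (mod 37).
17^2 ≡ 30 (mod 37)
17^4 ≡ 12 (mod 37)
17^8 ≡ 33 (mod 37)
17^16 ≡ 16 (mod 37)
17^18 = 17^(16+2) ≡ 36 (mod 37).
Result is 36 ≡ −1, so (17/37) = −1.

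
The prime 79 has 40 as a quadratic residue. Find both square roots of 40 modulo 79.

35, 44

Since 79 ≡ 3 (mod 4), a square root of 40 is 40^((79+1)/4) = 40^20 mod 79.
Repeated squaring: 40^2≡20, 40^4≡5, 40^8≡25, 40^16≡72 (mod 79).
40^20 = 40^(16+4) ≡ 44 (mod 79).
Check: 44² = 1936 ≡ 40 (mod 79). The two roots are 35 and 44.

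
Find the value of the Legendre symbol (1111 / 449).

1

First reduce: 1111 ≡ 213 (mod 449).
Reciprocity: 213 ≡ 1 and 449 ≡ 1 (mod 4), so (213/449) = +(449/213).
Reduce top mod 213: now compute (23/213).
Reciprocity: 23 ≡ 3 and 213 ≡ 1 (mod 4), so (23/213) = +(213/23).
Reduce top mod 23: now compute (6/23).
Pull out 2: since 23 ≡ 7 (mod 8), (2/23) = +1.
Reciprocity: 3 ≡ 3 and 23 ≡ 3 (mod 4), so (3/23) = −(23/3).
Reduce top mod 3: now compute (2/3).
Pull out 2: since 3 ≡ 3 (mod 8), (2/3) = -1.
Reached (1/3) = 1. Collecting the sign flips along the way, the symbol is +1.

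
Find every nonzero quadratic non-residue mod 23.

Square k = 1,…,11 (k and 23−k give the same square):
1²=1, 2²=4, 3²=9, 4²=16, 5²≡2, 6²≡13, 7²≡3, 8²≡18, 9²≡12, 10²≡8, 11²≡6 (mod 23).
The residues are {1, 2, 3, 4, 6, 8, 9, 12, 13, 16, 18}; the non-residues are the remaining 11 nonzero classes.

5,7,10,11,14,15,17,19,20,21,22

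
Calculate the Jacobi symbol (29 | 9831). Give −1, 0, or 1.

0

Reciprocity: 29 ≡ 1 and 9831 ≡ 3 (mod 4), so (29/9831) = +(9831/29).
Reduce top mod 29: now compute (0/29).
Top reduces to 0: gcd > 1, so the symbol is 0.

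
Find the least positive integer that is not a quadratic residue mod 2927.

5

(2/2927) = +1, so 2 is a residue.
(3/2927) = +1, so 3 is a residue.
(4/2927) = +1, so 4 is a residue.
(5/2927) = −1, so 5 is the smallest positive non-residue mod 2927.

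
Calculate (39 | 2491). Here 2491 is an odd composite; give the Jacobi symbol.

Reciprocity: 39 ≡ 3 and 2491 ≡ 3 (mod 4), so (39/2491) = −(2491/39).
Reduce top mod 39: now compute (34/39).
Pull out 2: since 39 ≡ 7 (mod 8), (2/39) = +1.
Reciprocity: 17 ≡ 1 and 39 ≡ 3 (mod 4), so (17/39) = +(39/17).
Reduce top mod 17: now compute (5/17).
Reciprocity: 5 ≡ 1 and 17 ≡ 1 (mod 4), so (5/17) = +(17/5).
Reduce top mod 5: now compute (2/5).
Pull out 2: since 5 ≡ 5 (mod 8), (2/5) = -1.
Reached (1/5) = 1. Collecting the sign flips along the way, the symbol is +1.

1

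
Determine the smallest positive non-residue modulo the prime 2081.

3

(2/2081) = +1, so 2 is a residue.
(3/2081) = −1, so 3 is the smallest positive non-residue mod 2081.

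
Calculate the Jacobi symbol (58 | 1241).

Pull out 2: since 1241 ≡ 1 (mod 8), (2/1241) = +1.
Reciprocity: 29 ≡ 1 and 1241 ≡ 1 (mod 4), so (29/1241) = +(1241/29).
Reduce top mod 29: now compute (23/29).
Reciprocity: 23 ≡ 3 and 29 ≡ 1 (mod 4), so (23/29) = +(29/23).
Reduce top mod 23: now compute (6/23).
Pull out 2: since 23 ≡ 7 (mod 8), (2/23) = +1.
Reciprocity: 3 ≡ 3 and 23 ≡ 3 (mod 4), so (3/23) = −(23/3).
Reduce top mod 3: now compute (2/3).
Pull out 2: since 3 ≡ 3 (mod 8), (2/3) = -1.
Reached (1/3) = 1. Collecting the sign flips along the way, the symbol is +1.

1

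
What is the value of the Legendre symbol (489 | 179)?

-1

First reduce: 489 ≡ 131 (mod 179).
Reciprocity: 131 ≡ 3 and 179 ≡ 3 (mod 4), so (131/179) = −(179/131).
Reduce top mod 131: now compute (48/131).
Pull out 2^4: since 131 ≡ 3 (mod 8), (2/131) = -1, so (2/131)^4 = +1.
Reciprocity: 3 ≡ 3 and 131 ≡ 3 (mod 4), so (3/131) = −(131/3).
Reduce top mod 3: now compute (2/3).
Pull out 2: since 3 ≡ 3 (mod 8), (2/3) = -1.
Reached (1/3) = 1. Collecting the sign flips along the way, the symbol is -1.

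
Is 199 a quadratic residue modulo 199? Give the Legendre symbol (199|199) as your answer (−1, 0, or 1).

First reduce: 199 ≡ 0 (mod 199).
Top reduces to 0: gcd > 1, so the symbol is 0.

0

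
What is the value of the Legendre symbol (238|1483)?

-1

Pull out 2: since 1483 ≡ 3 (mod 8), (2/1483) = -1.
Reciprocity: 119 ≡ 3 and 1483 ≡ 3 (mod 4), so (119/1483) = −(1483/119).
Reduce top mod 119: now compute (55/119).
Reciprocity: 55 ≡ 3 and 119 ≡ 3 (mod 4), so (55/119) = −(119/55).
Reduce top mod 55: now compute (9/55).
Reciprocity: 9 ≡ 1 and 55 ≡ 3 (mod 4), so (9/55) = +(55/9).
Reduce top mod 9: now compute (1/9).
Reached (1/9) = 1. Collecting the sign flips along the way, the symbol is -1.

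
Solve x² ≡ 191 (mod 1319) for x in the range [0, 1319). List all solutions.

433, 886

Since 1319 ≡ 3 (mod 4), a square root of 191 is 191^((1319+1)/4) = 191^330 mod 1319.
Repeated squaring: 191^2≡868, 191^4≡275, 191^8≡442, 191^16≡152, 191^32≡681, 191^64≡792, 191^128≡739, 191^256≡55 (mod 1319).
191^330 = 191^(256+64+8+2) ≡ 886 (mod 1319).
Check: 886² = 784996 ≡ 191 (mod 1319). The two roots are 433 and 886.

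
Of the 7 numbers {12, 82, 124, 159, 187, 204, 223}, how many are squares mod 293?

(12/293) = -1 → non-residue.
(82/293) = +1 → QR.
(124/293) = +1 → QR.
(159/293) = -1 → non-residue.
(187/293) = -1 → non-residue.
(204/293) = -1 → non-residue.
(223/293) = -1 → non-residue.
Total quadratic residues among the 7: 2.

2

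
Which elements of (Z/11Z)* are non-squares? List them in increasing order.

Square k = 1,…,5 (k and 11−k give the same square):
1²=1, 2²=4, 3²=9, 4²≡5, 5²≡3 (mod 11).
The residues are {1, 3, 4, 5, 9}; the non-residues are the remaining 5 nonzero classes.

2,6,7,8,10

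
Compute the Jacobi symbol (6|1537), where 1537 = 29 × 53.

Pull out 2: since 1537 ≡ 1 (mod 8), (2/1537) = +1.
Reciprocity: 3 ≡ 3 and 1537 ≡ 1 (mod 4), so (3/1537) = +(1537/3).
Reduce top mod 3: now compute (1/3).
Reached (1/3) = 1. Collecting the sign flips along the way, the symbol is +1.

1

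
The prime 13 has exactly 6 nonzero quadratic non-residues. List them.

Square k = 1,…,6 (k and 13−k give the same square):
1²=1, 2²=4, 3²=9, 4²≡3, 5²≡12, 6²≡10 (mod 13).
The residues are {1, 3, 4, 9, 10, 12}; the non-residues are the remaining 6 nonzero classes.

2 5 6 7 8 11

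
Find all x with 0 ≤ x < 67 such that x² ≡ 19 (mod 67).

32, 35

Since 67 ≡ 3 (mod 4), a square root of 19 is 19^((67+1)/4) = 19^17 mod 67.
Repeated squaring: 19^2≡26, 19^4≡6, 19^8≡36, 19^16≡23 (mod 67).
19^17 = 19^(16+1) ≡ 35 (mod 67).
Check: 35² = 1225 ≡ 19 (mod 67). The two roots are 32 and 35.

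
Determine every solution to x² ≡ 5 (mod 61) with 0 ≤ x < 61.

26, 35

61 ≡ 1 (mod 4), so we find a root by search.
Trying successive values, 26² = 676 ≡ 5 (mod 61). The other root is 61 − 26 = 35.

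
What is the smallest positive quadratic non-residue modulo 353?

(2/353) = +1, so 2 is a residue.
(3/353) = −1, so 3 is the smallest positive non-residue mod 353.

3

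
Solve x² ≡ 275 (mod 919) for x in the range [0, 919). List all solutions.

Since 919 ≡ 3 (mod 4), a square root of 275 is 275^((919+1)/4) = 275^230 mod 919.
Repeated squaring: 275^2≡267, 275^4≡526, 275^8≡57, 275^16≡492, 275^32≡367, 275^64≡515, 275^128≡553 (mod 919).
275^230 = 275^(128+64+32+4+2) ≡ 704 (mod 919).
Check: 704² = 495616 ≡ 275 (mod 919). The two roots are 215 and 704.

215, 704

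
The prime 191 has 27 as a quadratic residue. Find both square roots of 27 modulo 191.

Since 191 ≡ 3 (mod 4), a square root of 27 is 27^((191+1)/4) = 27^48 mod 191.
Repeated squaring: 27^2≡156, 27^4≡79, 27^8≡129, 27^16≡24, 27^32≡3 (mod 191).
27^48 = 27^(32+16) ≡ 72 (mod 191).
Check: 72² = 5184 ≡ 27 (mod 191). The two roots are 72 and 119.

72, 119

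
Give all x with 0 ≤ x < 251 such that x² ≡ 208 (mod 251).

31, 220

Since 251 ≡ 3 (mod 4), a square root of 208 is 208^((251+1)/4) = 208^63 mod 251.
Repeated squaring: 208^2≡92, 208^4≡181, 208^8≡131, 208^16≡93, 208^32≡115 (mod 251).
208^63 = 208^(32+16+8+4+2+1) ≡ 31 (mod 251).
Check: 31² = 961 ≡ 208 (mod 251). The two roots are 31 and 220.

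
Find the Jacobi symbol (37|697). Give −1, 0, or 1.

-1

Reciprocity: 37 ≡ 1 and 697 ≡ 1 (mod 4), so (37/697) = +(697/37).
Reduce top mod 37: now compute (31/37).
Reciprocity: 31 ≡ 3 and 37 ≡ 1 (mod 4), so (31/37) = +(37/31).
Reduce top mod 31: now compute (6/31).
Pull out 2: since 31 ≡ 7 (mod 8), (2/31) = +1.
Reciprocity: 3 ≡ 3 and 31 ≡ 3 (mod 4), so (3/31) = −(31/3).
Reduce top mod 3: now compute (1/3).
Reached (1/3) = 1. Collecting the sign flips along the way, the symbol is -1.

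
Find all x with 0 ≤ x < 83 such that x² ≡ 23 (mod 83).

40, 43

Since 83 ≡ 3 (mod 4), a square root of 23 is 23^((83+1)/4) = 23^21 mod 83.
Repeated squaring: 23^2≡31, 23^4≡48, 23^8≡63, 23^16≡68 (mod 83).
23^21 = 23^(16+4+1) ≡ 40 (mod 83).
Check: 40² = 1600 ≡ 23 (mod 83). The two roots are 40 and 43.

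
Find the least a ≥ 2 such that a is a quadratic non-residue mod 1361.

3

(2/1361) = +1, so 2 is a residue.
(3/1361) = −1, so 3 is the smallest positive non-residue mod 1361.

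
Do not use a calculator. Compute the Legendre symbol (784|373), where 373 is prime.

First reduce: 784 ≡ 38 (mod 373).
Pull out 2: since 373 ≡ 5 (mod 8), (2/373) = -1.
Reciprocity: 19 ≡ 3 and 373 ≡ 1 (mod 4), so (19/373) = +(373/19).
Reduce top mod 19: now compute (12/19).
Pull out 2^2: since 19 ≡ 3 (mod 8), (2/19) = -1, so (2/19)^2 = +1.
Reciprocity: 3 ≡ 3 and 19 ≡ 3 (mod 4), so (3/19) = −(19/3).
Reduce top mod 3: now compute (1/3).
Reached (1/3) = 1. Collecting the sign flips along the way, the symbol is +1.

1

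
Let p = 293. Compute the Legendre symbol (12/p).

Pull out 2^2: since 293 ≡ 5 (mod 8), (2/293) = -1, so (2/293)^2 = +1.
Reciprocity: 3 ≡ 3 and 293 ≡ 1 (mod 4), so (3/293) = +(293/3).
Reduce top mod 3: now compute (2/3).
Pull out 2: since 3 ≡ 3 (mod 8), (2/3) = -1.
Reached (1/3) = 1. Collecting the sign flips along the way, the symbol is -1.

-1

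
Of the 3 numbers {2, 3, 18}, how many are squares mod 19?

(2/19) = -1 → non-residue.
(3/19) = -1 → non-residue.
(18/19) = -1 → non-residue.
Total quadratic residues among the 3: 0.

0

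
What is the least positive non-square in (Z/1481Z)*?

3

(2/1481) = +1, so 2 is a residue.
(3/1481) = −1, so 3 is the smallest positive non-residue mod 1481.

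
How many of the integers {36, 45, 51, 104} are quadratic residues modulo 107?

(36/107) = +1 → QR.
(45/107) = -1 → non-residue.
(51/107) = -1 → non-residue.
(104/107) = -1 → non-residue.
Total quadratic residues among the 4: 1.

1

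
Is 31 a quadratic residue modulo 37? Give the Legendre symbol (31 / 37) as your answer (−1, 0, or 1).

Reciprocity: 31 ≡ 3 and 37 ≡ 1 (mod 4), so (31/37) = +(37/31).
Reduce top mod 31: now compute (6/31).
Pull out 2: since 31 ≡ 7 (mod 8), (2/31) = +1.
Reciprocity: 3 ≡ 3 and 31 ≡ 3 (mod 4), so (3/31) = −(31/3).
Reduce top mod 3: now compute (1/3).
Reached (1/3) = 1. Collecting the sign flips along the way, the symbol is -1.

-1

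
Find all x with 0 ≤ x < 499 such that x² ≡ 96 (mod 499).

Since 499 ≡ 3 (mod 4), a square root of 96 is 96^((499+1)/4) = 96^125 mod 499.
Repeated squaring: 96^2≡234, 96^4≡365, 96^8≡491, 96^16≡64, 96^32≡104, 96^64≡337 (mod 499).
96^125 = 96^(64+32+16+8+4+1) ≡ 421 (mod 499).
Check: 421² = 177241 ≡ 96 (mod 499). The two roots are 78 and 421.

78, 421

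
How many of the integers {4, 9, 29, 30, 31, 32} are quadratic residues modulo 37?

3

(4/37) = +1 → QR.
(9/37) = +1 → QR.
(29/37) = -1 → non-residue.
(30/37) = +1 → QR.
(31/37) = -1 → non-residue.
(32/37) = -1 → non-residue.
Total quadratic residues among the 6: 3.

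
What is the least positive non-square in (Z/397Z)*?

(2/397) = −1, so 2 is the smallest positive non-residue mod 397.

2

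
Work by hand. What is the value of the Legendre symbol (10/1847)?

Pull out 2: since 1847 ≡ 7 (mod 8), (2/1847) = +1.
Reciprocity: 5 ≡ 1 and 1847 ≡ 3 (mod 4), so (5/1847) = +(1847/5).
Reduce top mod 5: now compute (2/5).
Pull out 2: since 5 ≡ 5 (mod 8), (2/5) = -1.
Reached (1/5) = 1. Collecting the sign flips along the way, the symbol is -1.

-1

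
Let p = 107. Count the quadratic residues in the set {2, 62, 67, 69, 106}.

2

(2/107) = -1 → non-residue.
(62/107) = +1 → QR.
(67/107) = -1 → non-residue.
(69/107) = +1 → QR.
(106/107) = -1 → non-residue.
Total quadratic residues among the 5: 2.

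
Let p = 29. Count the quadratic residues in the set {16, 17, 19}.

(16/29) = +1 → QR.
(17/29) = -1 → non-residue.
(19/29) = -1 → non-residue.
Total quadratic residues among the 3: 1.

1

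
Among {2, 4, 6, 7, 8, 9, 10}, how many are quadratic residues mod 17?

4

(2/17) = +1 → QR.
(4/17) = +1 → QR.
(6/17) = -1 → non-residue.
(7/17) = -1 → non-residue.
(8/17) = +1 → QR.
(9/17) = +1 → QR.
(10/17) = -1 → non-residue.
Total quadratic residues among the 7: 4.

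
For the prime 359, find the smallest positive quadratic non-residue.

(2/359) = +1, so 2 is a residue.
(3/359) = +1, so 3 is a residue.
(4/359) = +1, so 4 is a residue.
(5/359) = +1, so 5 is a residue.
(6/359) = +1, so 6 is a residue.
(7/359) = −1, so 7 is the smallest positive non-residue mod 359.

7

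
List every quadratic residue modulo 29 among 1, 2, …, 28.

Square k = 1,…,14 (k and 29−k give the same square):
1²=1, 2²=4, 3²=9, 4²=16, 5²=25, 6²≡7, 7²≡20, 8²≡6, 9²≡23, 10²≡13, 11²≡5, 12²≡28, 13²≡24, 14²≡22 (mod 29).
So the quadratic residues mod 29 are {1, 4, 5, 6, 7, 9, 13, 16, 20, 22, 23, 24, 25, 28}.

1, 4, 5, 6, 7, 9, 13, 16, 20, 22, 23, 24, 25, 28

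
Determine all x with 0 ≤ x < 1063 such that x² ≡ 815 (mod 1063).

Since 1063 ≡ 3 (mod 4), a square root of 815 is 815^((1063+1)/4) = 815^266 mod 1063.
Repeated squaring: 815^2≡913, 815^4≡177, 815^8≡502, 815^16≡73, 815^32≡14, 815^64≡196, 815^128≡148, 815^256≡644 (mod 1063).
815^266 = 815^(256+8+2) ≡ 860 (mod 1063).
Check: 860² = 739600 ≡ 815 (mod 1063). The two roots are 203 and 860.

203, 860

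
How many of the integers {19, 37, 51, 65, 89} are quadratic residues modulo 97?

2

(19/97) = -1 → non-residue.
(37/97) = -1 → non-residue.
(51/97) = -1 → non-residue.
(65/97) = +1 → QR.
(89/97) = +1 → QR.
Total quadratic residues among the 5: 2.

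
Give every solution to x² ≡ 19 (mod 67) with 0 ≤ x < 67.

Since 67 ≡ 3 (mod 4), a square root of 19 is 19^((67+1)/4) = 19^17 mod 67.
Repeated squaring: 19^2≡26, 19^4≡6, 19^8≡36, 19^16≡23 (mod 67).
19^17 = 19^(16+1) ≡ 35 (mod 67).
Check: 35² = 1225 ≡ 19 (mod 67). The two roots are 32 and 35.

32, 35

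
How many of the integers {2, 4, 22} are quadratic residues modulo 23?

(2/23) = +1 → QR.
(4/23) = +1 → QR.
(22/23) = -1 → non-residue.
Total quadratic residues among the 3: 2.

2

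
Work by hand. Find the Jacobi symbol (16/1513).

1

Pull out 2^4: since 1513 ≡ 1 (mod 8), (2/1513) = +1, so (2/1513)^4 = +1.
Reached (1/1513) = 1. Collecting the sign flips along the way, the symbol is +1.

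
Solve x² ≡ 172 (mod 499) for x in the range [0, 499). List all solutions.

Since 499 ≡ 3 (mod 4), a square root of 172 is 172^((499+1)/4) = 172^125 mod 499.
Repeated squaring: 172^2≡143, 172^4≡489, 172^8≡100, 172^16≡20, 172^32≡400, 172^64≡320 (mod 499).
172^125 = 172^(64+32+16+8+4+1) ≡ 190 (mod 499).
Check: 190² = 36100 ≡ 172 (mod 499). The two roots are 190 and 309.

190, 309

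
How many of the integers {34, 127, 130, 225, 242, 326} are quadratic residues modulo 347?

(34/347) = +1 → QR.
(127/347) = +1 → QR.
(130/347) = +1 → QR.
(225/347) = +1 → QR.
(242/347) = -1 → non-residue.
(326/347) = +1 → QR.
Total quadratic residues among the 6: 5.

5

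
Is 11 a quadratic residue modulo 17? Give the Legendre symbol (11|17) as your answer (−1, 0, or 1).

Euler's criterion: (11/17) ≡ 11^8 (mod 17).
11^2 ≡ 2 (mod 17)
11^4 ≡ 4 (mod 17)
11^8 ≡ 16 (mod 17)
11^8 = 11^(8) ≡ 16 (mod 17).
Result is 16 ≡ −1, so (11/17) = −1.

-1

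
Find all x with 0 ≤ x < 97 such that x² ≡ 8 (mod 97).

28, 69

97 ≡ 1 (mod 4), so we find a root by search.
Trying successive values, 28² = 784 ≡ 8 (mod 97). The other root is 97 − 28 = 69.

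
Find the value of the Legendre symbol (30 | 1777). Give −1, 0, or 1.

-1

Pull out 2: since 1777 ≡ 1 (mod 8), (2/1777) = +1.
Reciprocity: 15 ≡ 3 and 1777 ≡ 1 (mod 4), so (15/1777) = +(1777/15).
Reduce top mod 15: now compute (7/15).
Reciprocity: 7 ≡ 3 and 15 ≡ 3 (mod 4), so (7/15) = −(15/7).
Reduce top mod 7: now compute (1/7).
Reached (1/7) = 1. Collecting the sign flips along the way, the symbol is -1.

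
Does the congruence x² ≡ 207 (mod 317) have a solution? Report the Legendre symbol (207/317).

Euler's criterion: (207/317) ≡ 207^158 (mod 317).
207^2 ≡ 54 (mod 317)
207^4 ≡ 63 (mod 317)
207^8 ≡ 165 (mod 317)
207^16 ≡ 280 (mod 317)
207^32 ≡ 101 (mod 317)
207^64 ≡ 57 (mod 317)
207^128 ≡ 79 (mod 317)
207^158 = 207^(128+16+8+4+2) ≡ 1 (mod 317).
Result is 1, so (207/317) = 1.

1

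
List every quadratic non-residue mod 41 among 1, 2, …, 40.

Square k = 1,…,20 (k and 41−k give the same square):
1²=1, 2²=4, 3²=9, 4²=16, 5²=25, 6²=36, 7²≡8, 8²≡23, 9²≡40, 10²≡18, 11²≡39, 12²≡21, 13²≡5, 14²≡32, 15²≡20, 16²≡10, 17²≡2, 18²≡37, 19²≡33, 20²≡31 (mod 41).
The residues are {1, 2, 4, 5, 8, 9, 10, 16, 18, 20, 21, 23, 25, 31, 32, 33, 36, 37, 39, 40}; the non-residues are the remaining 20 nonzero classes.

3, 6, 7, 11, 12, 13, 14, 15, 17, 19, 22, 24, 26, 27, 28, 29, 30, 34, 35, 38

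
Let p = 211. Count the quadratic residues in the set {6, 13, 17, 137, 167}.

3

(6/211) = +1 → QR.
(13/211) = +1 → QR.
(17/211) = -1 → non-residue.
(137/211) = +1 → QR.
(167/211) = -1 → non-residue.
Total quadratic residues among the 5: 3.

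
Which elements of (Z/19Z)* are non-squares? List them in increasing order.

2 3 8 10 12 13 14 15 18

Square k = 1,…,9 (k and 19−k give the same square):
1²=1, 2²=4, 3²=9, 4²=16, 5²≡6, 6²≡17, 7²≡11, 8²≡7, 9²≡5 (mod 19).
The residues are {1, 4, 5, 6, 7, 9, 11, 16, 17}; the non-residues are the remaining 9 nonzero classes.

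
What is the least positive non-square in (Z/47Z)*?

5

(2/47) = +1, so 2 is a residue.
(3/47) = +1, so 3 is a residue.
(4/47) = +1, so 4 is a residue.
(5/47) = −1, so 5 is the smallest positive non-residue mod 47.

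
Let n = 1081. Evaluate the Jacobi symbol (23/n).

0

Reciprocity: 23 ≡ 3 and 1081 ≡ 1 (mod 4), so (23/1081) = +(1081/23).
Reduce top mod 23: now compute (0/23).
Top reduces to 0: gcd > 1, so the symbol is 0.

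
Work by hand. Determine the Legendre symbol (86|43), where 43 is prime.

First reduce: 86 ≡ 0 (mod 43).
Top reduces to 0: gcd > 1, so the symbol is 0.

0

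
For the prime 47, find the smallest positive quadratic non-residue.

5

(2/47) = +1, so 2 is a residue.
(3/47) = +1, so 3 is a residue.
(4/47) = +1, so 4 is a residue.
(5/47) = −1, so 5 is the smallest positive non-residue mod 47.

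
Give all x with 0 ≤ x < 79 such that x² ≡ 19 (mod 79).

Since 79 ≡ 3 (mod 4), a square root of 19 is 19^((79+1)/4) = 19^20 mod 79.
Repeated squaring: 19^2≡45, 19^4≡50, 19^8≡51, 19^16≡73 (mod 79).
19^20 = 19^(16+4) ≡ 16 (mod 79).
Check: 16² = 256 ≡ 19 (mod 79). The two roots are 16 and 63.

16, 63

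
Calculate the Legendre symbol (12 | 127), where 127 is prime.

Euler's criterion: (12/127) ≡ 12^63 (mod 127).
12^2 ≡ 17 (mod 127)
12^4 ≡ 35 (mod 127)
12^8 ≡ 82 (mod 127)
12^16 ≡ 120 (mod 127)
12^32 ≡ 49 (mod 127)
12^63 = 12^(32+16+8+4+2+1) ≡ 126 (mod 127).
Result is 126 ≡ −1, so (12/127) = −1.

-1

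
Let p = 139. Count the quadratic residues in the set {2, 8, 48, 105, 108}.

0

(2/139) = -1 → non-residue.
(8/139) = -1 → non-residue.
(48/139) = -1 → non-residue.
(105/139) = -1 → non-residue.
(108/139) = -1 → non-residue.
Total quadratic residues among the 5: 0.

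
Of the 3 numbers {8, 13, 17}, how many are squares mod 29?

1

(8/29) = -1 → non-residue.
(13/29) = +1 → QR.
(17/29) = -1 → non-residue.
Total quadratic residues among the 3: 1.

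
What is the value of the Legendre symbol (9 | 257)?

Reciprocity: 9 ≡ 1 and 257 ≡ 1 (mod 4), so (9/257) = +(257/9).
Reduce top mod 9: now compute (5/9).
Reciprocity: 5 ≡ 1 and 9 ≡ 1 (mod 4), so (5/9) = +(9/5).
Reduce top mod 5: now compute (4/5).
Pull out 2^2: since 5 ≡ 5 (mod 8), (2/5) = -1, so (2/5)^2 = +1.
Reached (1/5) = 1. Collecting the sign flips along the way, the symbol is +1.

1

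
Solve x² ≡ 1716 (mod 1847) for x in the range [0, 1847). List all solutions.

710, 1137

Since 1847 ≡ 3 (mod 4), a square root of 1716 is 1716^((1847+1)/4) = 1716^462 mod 1847.
Repeated squaring: 1716^2≡538, 1716^4≡1312, 1716^8≡1787, 1716^16≡1753, 1716^32≡1448, 1716^64≡359, 1716^128≡1438, 1716^256≡1051 (mod 1847).
1716^462 = 1716^(256+128+64+8+4+2) ≡ 710 (mod 1847).
Check: 710² = 504100 ≡ 1716 (mod 1847). The two roots are 710 and 1137.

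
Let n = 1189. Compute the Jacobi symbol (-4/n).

1

First reduce: -4 ≡ 1185 (mod 1189).
Reciprocity: 1185 ≡ 1 and 1189 ≡ 1 (mod 4), so (1185/1189) = +(1189/1185).
Reduce top mod 1185: now compute (4/1185).
Pull out 2^2: since 1185 ≡ 1 (mod 8), (2/1185) = +1, so (2/1185)^2 = +1.
Reached (1/1185) = 1. Collecting the sign flips along the way, the symbol is +1.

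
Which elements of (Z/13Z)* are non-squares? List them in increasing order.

Square k = 1,…,6 (k and 13−k give the same square):
1²=1, 2²=4, 3²=9, 4²≡3, 5²≡12, 6²≡10 (mod 13).
The residues are {1, 3, 4, 9, 10, 12}; the non-residues are the remaining 6 nonzero classes.

2,5,6,7,8,11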